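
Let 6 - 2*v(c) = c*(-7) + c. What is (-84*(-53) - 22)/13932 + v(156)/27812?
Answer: 32442283/96869196 ≈ 0.33491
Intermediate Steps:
v(c) = 3 + 3*c (v(c) = 3 - (c*(-7) + c)/2 = 3 - (-7*c + c)/2 = 3 - (-3)*c = 3 + 3*c)
(-84*(-53) - 22)/13932 + v(156)/27812 = (-84*(-53) - 22)/13932 + (3 + 3*156)/27812 = (4452 - 22)*(1/13932) + (3 + 468)*(1/27812) = 4430*(1/13932) + 471*(1/27812) = 2215/6966 + 471/27812 = 32442283/96869196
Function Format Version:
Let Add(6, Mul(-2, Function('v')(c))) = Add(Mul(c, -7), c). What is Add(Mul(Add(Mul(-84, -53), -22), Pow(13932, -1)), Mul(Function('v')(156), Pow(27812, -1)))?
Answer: Rational(32442283, 96869196) ≈ 0.33491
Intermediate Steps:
Function('v')(c) = Add(3, Mul(3, c)) (Function('v')(c) = Add(3, Mul(Rational(-1, 2), Add(Mul(c, -7), c))) = Add(3, Mul(Rational(-1, 2), Add(Mul(-7, c), c))) = Add(3, Mul(Rational(-1, 2), Mul(-6, c))) = Add(3, Mul(3, c)))
Add(Mul(Add(Mul(-84, -53), -22), Pow(13932, -1)), Mul(Function('v')(156), Pow(27812, -1))) = Add(Mul(Add(Mul(-84, -53), -22), Pow(13932, -1)), Mul(Add(3, Mul(3, 156)), Pow(27812, -1))) = Add(Mul(Add(4452, -22), Rational(1, 13932)), Mul(Add(3, 468), Rational(1, 27812))) = Add(Mul(4430, Rational(1, 13932)), Mul(471, Rational(1, 27812))) = Add(Rational(2215, 6966), Rational(471, 27812)) = Rational(32442283, 96869196)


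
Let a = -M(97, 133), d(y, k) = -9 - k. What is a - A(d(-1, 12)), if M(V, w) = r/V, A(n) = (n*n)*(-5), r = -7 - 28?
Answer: 213920/97 ≈ 2205.4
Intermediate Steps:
r = -35
A(n) = -5*n**2 (A(n) = n**2*(-5) = -5*n**2)
M(V, w) = -35/V
a = 35/97 (a = -(-35)/97 = -1*(-35/97) = 35/97 ≈ 0.36082)
a - A(d(-1, 12)) = 35/97 - (-5)*(-9 - 1*12)**2 = 35/97 - (-5)*(-9 - 12)**2 = 35/97 - (-5)*(-21)**2 = 35/97 - (-5)*441 = 35/97 - 1*(-2205) = 35/97 + 2205 = 213920/97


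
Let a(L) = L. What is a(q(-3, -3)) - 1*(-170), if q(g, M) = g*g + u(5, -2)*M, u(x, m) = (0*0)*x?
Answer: 179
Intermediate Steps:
u(x, m) = 0 (u(x, m) = 0*x = 0)
q(g, M) = g**2 (q(g, M) = g*g + 0*M = g**2 + 0 = g**2)
a(q(-3, -3)) - 1*(-170) = (-3)**2 - 1*(-170) = 9 + 170 = 179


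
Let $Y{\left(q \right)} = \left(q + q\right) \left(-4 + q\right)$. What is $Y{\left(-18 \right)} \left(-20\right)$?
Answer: $-15840$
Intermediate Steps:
$Y{\left(q \right)} = 2 q \left(-4 + q\right)$
$Y{\left(-18 \right)} \left(-20\right) = 2 \left(-18\right) \left(-4 - 18\right) \left(-20\right) = 2 \left(-18\right) \left(-22\right) \left(-20\right) = 792 \left(-20\right) = -15840$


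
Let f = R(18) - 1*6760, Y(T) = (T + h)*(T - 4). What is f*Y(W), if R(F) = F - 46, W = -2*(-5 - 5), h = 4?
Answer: -2606592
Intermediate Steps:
W = 20 (W = -2*(-10) = 20)
R(F) = -46 + F
Y(T) = (-4 + T)*(4 + T) (Y(T) = (T + 4)*(T - 4) = (4 + T)*(-4 + T) = (-4 + T)*(4 + T))
f = -6788 (f = (-46 + 18) - 1*6760 = -28 - 6760 = -6788)
f*Y(W) = -6788*(-16 + 20²) = -6788*(-16 + 400) = -6788*384 = -2606592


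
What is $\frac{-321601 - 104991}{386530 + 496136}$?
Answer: $- \frac{213296}{441333} \approx -0.4833$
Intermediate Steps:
$\frac{-321601 - 104991}{386530 + 496136} = - \frac{426592}{882666} = \left(-426592\right) \frac{1}{882666} = - \frac{213296}{441333}$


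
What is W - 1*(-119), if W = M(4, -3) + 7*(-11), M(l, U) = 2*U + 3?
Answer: 39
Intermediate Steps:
M(l, U) = 3 + 2*U
W = -80 (W = (3 + 2*(-3)) + 7*(-11) = (3 - 6) - 77 = -3 - 77 = -80)
W - 1*(-119) = -80 - 1*(-119) = -80 + 119 = 39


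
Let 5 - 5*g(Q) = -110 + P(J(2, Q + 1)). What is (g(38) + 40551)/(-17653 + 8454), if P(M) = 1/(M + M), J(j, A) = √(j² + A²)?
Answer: -40574/9199 + √61/28056950 ≈ -4.4107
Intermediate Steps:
J(j, A) = √(A² + j²)
P(M) = 1/(2*M)
g(Q) = 23 - 1/(10*√(4 + (1 + Q)²)) (g(Q) = 1 - (-110 + 1/(2*(√((Q + 1)² + 2²))))/5 = 1 - (-110 + 1/(2*(√((1 + Q)² + 4))))/5 = 1 - (-110 + 1/(2*(√(4 + (1 + Q)²))))/5 = 1 - (-110 + 1/(2*√(4 + (1 + Q)²)))/5 = 1 + (22 - 1/(10*√(4 + (1 + Q)²))) = 23 - 1/(10*√(4 + (1 + Q)²)))
(g(38) + 40551)/(-17653 + 8454) = ((23 - 1/(10*√(4 + (1 + 38)²))) + 40551)/(-17653 + 8454) = ((23 - 1/(10*√(4 + 39²))) + 40551)/(-9199) = ((23 - 1/(10*√(4 + 1521))) + 40551)*(-1/9199) = ((23 - √61/3050) + 40551)*(-1/9199) = (40574 - √61/3050)*(-1/9199) = -40574/9199 + √61/28056950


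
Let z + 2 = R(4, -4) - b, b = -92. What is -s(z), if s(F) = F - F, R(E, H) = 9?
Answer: 0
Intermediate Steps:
z = 99 (z = -2 + (9 - 1*(-92)) = -2 + (9 + 92) = -2 + 101 = 99)
s(F) = 0
-s(z) = -1*0 = 0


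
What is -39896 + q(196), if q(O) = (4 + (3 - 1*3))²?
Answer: -39880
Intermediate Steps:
q(O) = 16 (q(O) = (4 + (3 - 3))² = (4 + 0)² = 4² = 16)
-39896 + q(196) = -39896 + 16 = -39880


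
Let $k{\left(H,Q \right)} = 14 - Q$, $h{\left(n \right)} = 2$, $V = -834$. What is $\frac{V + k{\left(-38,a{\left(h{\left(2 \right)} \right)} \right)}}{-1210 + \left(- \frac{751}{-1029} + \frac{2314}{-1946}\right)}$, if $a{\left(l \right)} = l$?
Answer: $\frac{58785741}{86566600} \approx 0.67908$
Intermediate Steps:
$\frac{V + k{\left(-38,a{\left(h{\left(2 \right)} \right)} \right)}}{-1210 + \left(- \frac{751}{-1029} + \frac{2314}{-1946}\right)} = \frac{-834 + \left(14 - 2\right)}{-1210 + \left(- \frac{751}{-1029} + \frac{2314}{-1946}\right)} = \frac{-834 + \left(14 - 2\right)}{-1210 + \left(\left(-751\right) \left(- \frac{1}{1029}\right) + 2314 \left(- \frac{1}{1946}\right)\right)} = \frac{-834 + 12}{-1210 + \left(\frac{751}{1029} - \frac{1157}{973}\right)} = - \frac{822}{-1210 - \frac{65690}{143031}} = - \frac{822}{- \frac{173133200}{143031}} = \left(-822\right) \left(- \frac{143031}{173133200}\right) = \frac{58785741}{86566600}$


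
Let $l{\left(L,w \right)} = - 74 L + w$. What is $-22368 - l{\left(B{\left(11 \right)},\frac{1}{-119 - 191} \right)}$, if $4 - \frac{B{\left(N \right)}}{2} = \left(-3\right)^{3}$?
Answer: $- \frac{5511799}{310} \approx -17780.0$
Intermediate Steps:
$B{\left(N \right)} = 62$ ($B{\left(N \right)} = 8 - 2 \left(-3\right)^{3} = 8 - -54 = 8 + 54 = 62$)
$l{\left(L,w \right)} = w - 74 L$
$-22368 - l{\left(B{\left(11 \right)},\frac{1}{-119 - 191} \right)} = -22368 - \left(\frac{1}{-119 - 191} - 4588\right) = -22368 - \left(\frac{1}{-310} - 4588\right) = -22368 - \left(- \frac{1}{310} - 4588\right) = -22368 - - \frac{1422281}{310} = -22368 + \frac{1422281}{310} = - \frac{5511799}{310}$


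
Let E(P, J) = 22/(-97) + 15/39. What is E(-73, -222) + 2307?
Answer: 2909326/1261 ≈ 2307.2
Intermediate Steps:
E(P, J) = 199/1261 (E(P, J) = 22*(-1/97) + 15*(1/39) = -22/97 + 5/13 = 199/1261)
E(-73, -222) + 2307 = 199/1261 + 2307 = 2909326/1261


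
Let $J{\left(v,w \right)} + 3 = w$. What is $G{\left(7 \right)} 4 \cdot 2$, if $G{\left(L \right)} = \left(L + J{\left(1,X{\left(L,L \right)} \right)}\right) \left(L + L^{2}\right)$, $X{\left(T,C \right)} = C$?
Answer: $4928$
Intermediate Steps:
$J{\left(v,w \right)} = -3 + w$
$G{\left(L \right)} = \left(-3 + 2 L\right) \left(L + L^{2}\right)$ ($G{\left(L \right)} = \left(L + \left(-3 + L\right)\right) \left(L + L^{2}\right) = \left(-3 + 2 L\right) \left(L + L^{2}\right)$)
$G{\left(7 \right)} 4 \cdot 2 = 7 \left(-3 - 7 + 2 \cdot 7^{2}\right) 4 \cdot 2 = 7 \left(-3 - 7 + 2 \cdot 49\right) 8 = 7 \left(-3 - 7 + 98\right) 8 = 7 \cdot 88 \cdot 8 = 616 \cdot 8 = 4928$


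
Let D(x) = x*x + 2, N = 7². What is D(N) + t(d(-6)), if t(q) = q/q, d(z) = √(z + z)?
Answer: 2404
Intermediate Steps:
d(z) = √2*√z (d(z) = √(2*z) = √2*√z)
N = 49
D(x) = 2 + x² (D(x) = x² + 2 = 2 + x²)
t(q) = 1
D(N) + t(d(-6)) = (2 + 49²) + 1 = (2 + 2401) + 1 = 2403 + 1 = 2404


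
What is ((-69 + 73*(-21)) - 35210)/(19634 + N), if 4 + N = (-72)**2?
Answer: -18406/12407 ≈ -1.4835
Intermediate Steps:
N = 5180 (N = -4 + (-72)**2 = -4 + 5184 = 5180)
((-69 + 73*(-21)) - 35210)/(19634 + N) = ((-69 + 73*(-21)) - 35210)/(19634 + 5180) = ((-69 - 1533) - 35210)/24814 = (-1602 - 35210)*(1/24814) = -36812*1/24814 = -18406/12407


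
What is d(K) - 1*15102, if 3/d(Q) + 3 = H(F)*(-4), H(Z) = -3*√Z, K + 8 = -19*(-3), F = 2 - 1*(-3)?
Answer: -1193057/79 + 4*√5/79 ≈ -15102.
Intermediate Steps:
F = 5 (F = 2 + 3 = 5)
K = 49 (K = -8 - 19*(-3) = -8 + 57 = 49)
d(Q) = 3/(-3 + 12*√5) (d(Q) = 3/(-3 - 3*√5*(-4)) = 3/(-3 + 12*√5))
d(K) - 1*15102 = (1/79 + 4*√5/79) - 1*15102 = (1/79 + 4*√5/79) - 15102 = -1193057/79 + 4*√5/79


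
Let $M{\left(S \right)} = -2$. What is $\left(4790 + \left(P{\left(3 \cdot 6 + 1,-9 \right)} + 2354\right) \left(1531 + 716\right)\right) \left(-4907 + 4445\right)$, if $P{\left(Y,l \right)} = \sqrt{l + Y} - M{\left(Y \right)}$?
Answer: $-2448009564 - 1038114 \sqrt{10} \approx -2.4513 \cdot 10^{9}$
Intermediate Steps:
$P{\left(Y,l \right)} = 2 + \sqrt{Y + l}$ ($P{\left(Y,l \right)} = \sqrt{l + Y} - -2 = \sqrt{Y + l} + 2 = 2 + \sqrt{Y + l}$)
$\left(4790 + \left(P{\left(3 \cdot 6 + 1,-9 \right)} + 2354\right) \left(1531 + 716\right)\right) \left(-4907 + 4445\right) = \left(4790 + \left(\left(2 + \sqrt{\left(3 \cdot 6 + 1\right) - 9}\right) + 2354\right) \left(1531 + 716\right)\right) \left(-4907 + 4445\right) = \left(4790 + \left(\left(2 + \sqrt{\left(18 + 1\right) - 9}\right) + 2354\right) 2247\right) \left(-462\right) = \left(4790 + \left(\left(2 + \sqrt{19 - 9}\right) + 2354\right) 2247\right) \left(-462\right) = \left(4790 + \left(\left(2 + \sqrt{10}\right) + 2354\right) 2247\right) \left(-462\right) = \left(4790 + \left(2356 + \sqrt{10}\right) 2247\right) \left(-462\right) = \left(4790 + \left(5293932 + 2247 \sqrt{10}\right)\right) \left(-462\right) = \left(5298722 + 2247 \sqrt{10}\right) \left(-462\right) = -2448009564 - 1038114 \sqrt{10}$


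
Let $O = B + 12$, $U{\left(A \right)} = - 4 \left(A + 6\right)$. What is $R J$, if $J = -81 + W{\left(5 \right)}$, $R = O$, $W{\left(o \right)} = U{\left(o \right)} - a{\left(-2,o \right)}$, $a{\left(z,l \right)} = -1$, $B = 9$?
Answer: $-2604$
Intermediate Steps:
$U{\left(A \right)} = -24 - 4 A$ ($U{\left(A \right)} = - 4 \left(6 + A\right) = -24 - 4 A$)
$W{\left(o \right)} = -23 - 4 o$ ($W{\left(o \right)} = \left(-24 - 4 o\right) - -1 = \left(-24 - 4 o\right) + 1 = -23 - 4 o$)
$O = 21$ ($O = 9 + 12 = 21$)
$R = 21$
$J = -124$ ($J = -81 - 43 = -124$)
$R J = 21 \left(-124\right) = -2604$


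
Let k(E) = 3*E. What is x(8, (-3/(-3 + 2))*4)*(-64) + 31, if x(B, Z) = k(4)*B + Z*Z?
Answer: -15329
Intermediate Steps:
x(B, Z) = Z² + 12*B (x(B, Z) = (3*4)*B + Z*Z = 12*B + Z² = Z² + 12*B)
x(8, (-3/(-3 + 2))*4)*(-64) + 31 = (((-3/(-3 + 2))*4)² + 12*8)*(-64) + 31 = (((-3/(-1))*4)² + 96)*(-64) + 31 = ((-1*(-3)*4)² + 96)*(-64) + 31 = ((3*4)² + 96)*(-64) + 31 = (12² + 96)*(-64) + 31 = (144 + 96)*(-64) + 31 = 240*(-64) + 31 = -15360 + 31 = -15329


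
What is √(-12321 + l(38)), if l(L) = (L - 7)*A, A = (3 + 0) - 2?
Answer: I*√12290 ≈ 110.86*I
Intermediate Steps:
A = 1 (A = 3 - 2 = 1)
l(L) = -7 + L (l(L) = (L - 7)*1 = (-7 + L)*1 = -7 + L)
√(-12321 + l(38)) = √(-12321 + (-7 + 38)) = √(-12321 + 31) = √(-12290) = I*√12290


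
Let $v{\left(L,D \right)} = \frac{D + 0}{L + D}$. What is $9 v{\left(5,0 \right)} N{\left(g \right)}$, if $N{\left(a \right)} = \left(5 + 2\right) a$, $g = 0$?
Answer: $0$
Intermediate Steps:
$v{\left(L,D \right)} = \frac{D}{D + L}$
$N{\left(a \right)} = 7 a$
$9 v{\left(5,0 \right)} N{\left(g \right)} = 9 \frac{0}{0 + 5} \cdot 7 \cdot 0 = 9 \cdot \frac{0}{5} \cdot 0 = 9 \cdot 0 \cdot \frac{1}{5} \cdot 0 = 9 \cdot 0 \cdot 0 = 0 \cdot 0 = 0$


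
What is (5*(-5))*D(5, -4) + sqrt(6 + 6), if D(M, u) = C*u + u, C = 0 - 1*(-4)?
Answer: 500 + 2*sqrt(3) ≈ 503.46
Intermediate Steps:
C = 4 (C = 0 + 4 = 4)
D(M, u) = 5*u (D(M, u) = 4*u + u = 5*u)
(5*(-5))*D(5, -4) + sqrt(6 + 6) = (5*(-5))*(5*(-4)) + sqrt(6 + 6) = -25*(-20) + sqrt(12) = 500 + 2*sqrt(3)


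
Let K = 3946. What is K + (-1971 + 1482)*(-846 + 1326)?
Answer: -230774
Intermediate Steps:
K + (-1971 + 1482)*(-846 + 1326) = 3946 + (-1971 + 1482)*(-846 + 1326) = 3946 - 489*480 = 3946 - 234720 = -230774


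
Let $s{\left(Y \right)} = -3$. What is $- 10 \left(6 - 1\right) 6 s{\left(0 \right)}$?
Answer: $900$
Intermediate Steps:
$- 10 \left(6 - 1\right) 6 s{\left(0 \right)} = - 10 \left(6 - 1\right) 6 \left(-3\right) = - 10 \cdot 5 \cdot 6 \left(-3\right) = \left(-10\right) 30 \left(-3\right) = \left(-300\right) \left(-3\right) = 900$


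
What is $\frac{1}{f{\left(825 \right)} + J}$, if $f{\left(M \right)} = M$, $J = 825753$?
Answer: $\frac{1}{826578} \approx 1.2098 \cdot 10^{-6}$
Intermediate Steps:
$\frac{1}{f{\left(825 \right)} + J} = \frac{1}{825 + 825753} = \frac{1}{826578}$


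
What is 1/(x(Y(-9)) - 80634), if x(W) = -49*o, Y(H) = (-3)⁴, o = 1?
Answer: -1/80683 ≈ -1.2394e-5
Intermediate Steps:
Y(H) = 81
x(W) = -49 (x(W) = -49*1 = -49)
1/(x(Y(-9)) - 80634) = 1/(-49 - 80634) = 1/(-80683) = -1/80683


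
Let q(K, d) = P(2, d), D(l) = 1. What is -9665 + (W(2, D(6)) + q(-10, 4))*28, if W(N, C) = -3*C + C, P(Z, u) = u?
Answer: -9609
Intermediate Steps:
q(K, d) = d
W(N, C) = -2*C
-9665 + (W(2, D(6)) + q(-10, 4))*28 = -9665 + (-2*1 + 4)*28 = -9665 + (-2 + 4)*28 = -9665 + 2*28 = -9665 + 56 = -9609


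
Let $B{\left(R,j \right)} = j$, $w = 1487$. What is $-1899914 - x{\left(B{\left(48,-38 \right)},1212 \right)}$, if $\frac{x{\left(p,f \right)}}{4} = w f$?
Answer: $-9108890$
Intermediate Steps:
$x{\left(p,f \right)} = 5948 f$ ($x{\left(p,f \right)} = 4 \cdot 1487 f = 5948 f$)
$-1899914 - x{\left(B{\left(48,-38 \right)},1212 \right)} = -1899914 - 5948 \cdot 1212 = -1899914 - 7208976 = -9108890$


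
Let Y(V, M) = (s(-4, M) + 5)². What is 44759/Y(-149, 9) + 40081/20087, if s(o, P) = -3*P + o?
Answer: 71243753/1044524 ≈ 68.207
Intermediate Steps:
s(o, P) = o - 3*P
Y(V, M) = (1 - 3*M)² (Y(V, M) = ((-4 - 3*M) + 5)² = (1 - 3*M)²)
44759/Y(-149, 9) + 40081/20087 = 44759/((-1 + 3*9)²) + 40081/20087 = 44759/((-1 + 27)²) + 40081*(1/20087) = 44759/(26²) + 40081/20087 = 44759/676 + 40081/20087 = 44759*(1/676) + 40081/20087 = 3443/52 + 40081/20087 = 71243753/1044524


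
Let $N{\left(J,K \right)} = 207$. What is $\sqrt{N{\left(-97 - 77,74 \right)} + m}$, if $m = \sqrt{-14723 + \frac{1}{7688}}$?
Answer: $\frac{\sqrt{795708 + 31 i \sqrt{226380846}}}{62} \approx 14.949 + 4.0584 i$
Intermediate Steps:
$m = \frac{i \sqrt{226380846}}{124}$ ($m = \sqrt{-14723 + \frac{1}{7688}} = \sqrt{- \frac{113190423}{7688}} = \frac{i \sqrt{226380846}}{124} \approx 121.34 i$)
$\sqrt{N{\left(-97 - 77,74 \right)} + m} = \sqrt{207 + \frac{i \sqrt{226380846}}{124}}$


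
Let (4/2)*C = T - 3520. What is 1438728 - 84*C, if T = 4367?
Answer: 1403154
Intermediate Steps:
C = 847/2 (C = (4367 - 3520)/2 = (½)*847 = 847/2 ≈ 423.50)
1438728 - 84*C = 1438728 - 84*847/2 = 1438728 - 35574 = 1403154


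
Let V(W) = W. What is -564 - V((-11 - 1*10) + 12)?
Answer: -555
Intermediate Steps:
-564 - V((-11 - 1*10) + 12) = -564 - ((-11 - 1*10) + 12) = -564 - ((-11 - 10) + 12) = -564 - (-21 + 12) = -564 - 1*(-9) = -564 + 9 = -555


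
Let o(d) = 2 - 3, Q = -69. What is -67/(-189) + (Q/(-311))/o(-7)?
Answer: 7796/58779 ≈ 0.13263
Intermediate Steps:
o(d) = -1
-67/(-189) + (Q/(-311))/o(-7) = -67/(-189) - 69/(-311)/(-1) = -67*(-1/189) - 69*(-1/311)*(-1) = 67/189 + (69/311)*(-1) = 67/189 - 69/311 = 7796/58779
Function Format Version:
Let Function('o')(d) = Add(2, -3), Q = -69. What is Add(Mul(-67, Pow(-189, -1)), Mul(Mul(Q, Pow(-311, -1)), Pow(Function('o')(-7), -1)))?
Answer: Rational(7796, 58779) ≈ 0.13263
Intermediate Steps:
Function('o')(d) = -1
Add(Mul(-67, Pow(-189, -1)), Mul(Mul(Q, Pow(-311, -1)), Pow(Function('o')(-7), -1))) = Add(Mul(-67, Pow(-189, -1)), Mul(Mul(-69, Pow(-311, -1)), Pow(-1, -1))) = Add(Mul(-67, Rational(-1, 189)), Mul(Mul(-69, Rational(-1, 311)), -1)) = Add(Rational(67, 189), Mul(Rational(69, 311), -1)) = Add(Rational(67, 189), Rational(-69, 311)) = Rational(7796, 58779)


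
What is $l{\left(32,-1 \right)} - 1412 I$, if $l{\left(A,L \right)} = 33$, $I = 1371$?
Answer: $-1935819$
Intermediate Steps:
$l{\left(32,-1 \right)} - 1412 I = 33 - 1935852 = -1935819$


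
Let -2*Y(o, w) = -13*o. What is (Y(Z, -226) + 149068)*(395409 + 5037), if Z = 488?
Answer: 60963899040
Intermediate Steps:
Y(o, w) = 13*o/2 (Y(o, w) = -(-13)*o/2 = 13*o/2)
(Y(Z, -226) + 149068)*(395409 + 5037) = ((13/2)*488 + 149068)*(395409 + 5037) = (3172 + 149068)*400446 = 152240*400446 = 60963899040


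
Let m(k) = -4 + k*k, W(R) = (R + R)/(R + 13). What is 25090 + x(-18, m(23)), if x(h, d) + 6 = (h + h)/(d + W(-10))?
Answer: 39005512/1555 ≈ 25084.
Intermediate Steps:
W(R) = 2*R/(13 + R) (W(R) = (2*R)/(13 + R) = 2*R/(13 + R))
m(k) = -4 + k**2
x(h, d) = -6 + 2*h/(-20/3 + d) (x(h, d) = -6 + (h + h)/(d + 2*(-10)/(13 - 10)) = -6 + (2*h)/(d + 2*(-10)/3) = -6 + (2*h)/(d + 2*(-10)*(1/3)) = -6 + (2*h)/(d - 20/3) = -6 + (2*h)/(-20/3 + d) = -6 + 2*h/(-20/3 + d))
25090 + x(-18, m(23)) = 25090 + 6*(20 - 18 - 3*(-4 + 23**2))/(-20 + 3*(-4 + 23**2)) = 25090 + 6*(20 - 18 - 3*(-4 + 529))/(-20 + 3*(-4 + 529)) = 25090 + 6*(20 - 18 - 3*525)/(-20 + 3*525) = 25090 + 6*(20 - 18 - 1575)/(-20 + 1575) = 25090 + 6*(-1573)/1555 = 25090 + 6*(1/1555)*(-1573) = 25090 - 9438/1555 = 39005512/1555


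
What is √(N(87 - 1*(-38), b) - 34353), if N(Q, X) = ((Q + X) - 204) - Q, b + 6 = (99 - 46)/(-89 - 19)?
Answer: I*√11198571/18 ≈ 185.91*I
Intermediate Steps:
b = -701/108 (b = -6 + (99 - 46)/(-89 - 19) = -6 + 53/(-108) = -6 + 53*(-1/108) = -6 - 53/108 = -701/108 ≈ -6.4907)
N(Q, X) = -204 + X (N(Q, X) = (-204 + Q + X) - Q = -204 + X)
√(N(87 - 1*(-38), b) - 34353) = √((-204 - 701/108) - 34353) = √(-22733/108 - 34353) = √(-3732857/108) = I*√11198571/18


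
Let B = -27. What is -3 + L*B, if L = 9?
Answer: -246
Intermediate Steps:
-3 + L*B = -3 + 9*(-27) = -3 - 243 = -246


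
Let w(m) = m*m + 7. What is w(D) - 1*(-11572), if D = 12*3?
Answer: 12875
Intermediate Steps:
D = 36
w(m) = 7 + m**2 (w(m) = m**2 + 7 = 7 + m**2)
w(D) - 1*(-11572) = (7 + 36**2) - 1*(-11572) = (7 + 1296) + 11572 = 1303 + 11572 = 12875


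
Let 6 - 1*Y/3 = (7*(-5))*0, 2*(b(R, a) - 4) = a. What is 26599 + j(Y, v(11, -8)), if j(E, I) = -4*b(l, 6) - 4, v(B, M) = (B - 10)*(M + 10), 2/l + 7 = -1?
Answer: 26567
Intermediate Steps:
l = -¼ (l = 2/(-7 - 1) = 2/(-8) = 2*(-⅛) = -¼ ≈ -0.25000)
b(R, a) = 4 + a/2
Y = 18 (Y = 18 - 3*7*(-5)*0 = 18 - (-105)*0 = 18 - 3*0 = 18 + 0 = 18)
v(B, M) = (-10 + B)*(10 + M)
j(E, I) = -32 (j(E, I) = -4*(4 + (½)*6) - 4 = -4*(4 + 3) - 4 = -4*7 - 4 = -28 - 4 = -32)
26599 + j(Y, v(11, -8)) = 26599 - 32 = 26567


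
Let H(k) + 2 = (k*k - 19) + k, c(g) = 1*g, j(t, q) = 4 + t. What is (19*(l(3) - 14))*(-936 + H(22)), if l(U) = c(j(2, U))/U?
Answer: 102828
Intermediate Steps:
c(g) = g
H(k) = -21 + k + k² (H(k) = -2 + ((k*k - 19) + k) = -2 + ((k² - 19) + k) = -2 + ((-19 + k²) + k) = -2 + (-19 + k + k²) = -21 + k + k²)
l(U) = 6/U (l(U) = (4 + 2)/U = 6/U)
(19*(l(3) - 14))*(-936 + H(22)) = (19*(6/3 - 14))*(-936 + (-21 + 22 + 22²)) = (19*(6*(⅓) - 14))*(-936 + (-21 + 22 + 484)) = (19*(2 - 14))*(-936 + 485) = (19*(-12))*(-451) = -228*(-451) = 102828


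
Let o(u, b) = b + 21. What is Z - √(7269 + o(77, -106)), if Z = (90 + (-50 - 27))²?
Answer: 169 - 4*√449 ≈ 84.241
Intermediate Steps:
o(u, b) = 21 + b
Z = 169 (Z = (90 - 77)² = 13² = 169)
Z - √(7269 + o(77, -106)) = 169 - √(7269 + (21 - 106)) = 169 - √(7269 - 85) = 169 - √7184 = 169 - 4*√449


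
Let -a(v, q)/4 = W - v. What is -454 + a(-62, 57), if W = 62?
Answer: -950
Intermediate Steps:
a(v, q) = -248 + 4*v (a(v, q) = -4*(62 - v) = -248 + 4*v)
-454 + a(-62, 57) = -454 + (-248 + 4*(-62)) = -454 + (-248 - 248) = -454 - 496 = -950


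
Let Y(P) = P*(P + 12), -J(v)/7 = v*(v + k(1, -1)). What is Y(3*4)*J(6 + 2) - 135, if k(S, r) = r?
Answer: -113031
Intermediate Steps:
J(v) = -7*v*(-1 + v) (J(v) = -7*v*(v - 1) = -7*v*(-1 + v))
Y(P) = P*(12 + P)
Y(3*4)*J(6 + 2) - 135 = ((3*4)*(12 + 3*4))*(7*(6 + 2)*(1 - (6 + 2))) - 135 = (12*(12 + 12))*(7*8*(1 - 1*8)) - 135 = (12*24)*(7*8*(1 - 8)) - 135 = 288*(7*8*(-7)) - 135 = 288*(-392) - 135 = -112896 - 135 = -113031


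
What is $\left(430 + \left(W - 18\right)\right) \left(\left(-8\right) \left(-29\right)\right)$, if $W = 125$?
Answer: $124584$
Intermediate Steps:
$\left(430 + \left(W - 18\right)\right) \left(\left(-8\right) \left(-29\right)\right) = \left(430 + \left(125 - 18\right)\right) \left(\left(-8\right) \left(-29\right)\right) = \left(430 + 107\right) 232 = 537 \cdot 232 = 124584$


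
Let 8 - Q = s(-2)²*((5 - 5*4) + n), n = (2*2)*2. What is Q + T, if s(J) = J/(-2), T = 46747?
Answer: 46762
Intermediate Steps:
s(J) = -J/2 (s(J) = J*(-½) = -J/2)
n = 8 (n = 4*2 = 8)
Q = 15 (Q = 8 - (-½*(-2))²*((5 - 5*4) + 8) = 8 - 1²*((5 - 20) + 8) = 8 - (-15 + 8) = 8 - (-7) = 8 - 1*(-7) = 8 + 7 = 15)
Q + T = 15 + 46747 = 46762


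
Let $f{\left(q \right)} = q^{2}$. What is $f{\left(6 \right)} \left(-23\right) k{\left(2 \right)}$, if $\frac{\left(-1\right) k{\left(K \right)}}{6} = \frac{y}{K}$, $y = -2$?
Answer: $-4968$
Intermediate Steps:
$k{\left(K \right)} = \frac{12}{K}$ ($k{\left(K \right)} = - 6 \left(- \frac{2}{K}\right) = \frac{12}{K}$)
$f{\left(6 \right)} \left(-23\right) k{\left(2 \right)} = 6^{2} \left(-23\right) \frac{12}{2} = 36 \left(-23\right) 12 \cdot \frac{1}{2} = \left(-828\right) 6 = -4968$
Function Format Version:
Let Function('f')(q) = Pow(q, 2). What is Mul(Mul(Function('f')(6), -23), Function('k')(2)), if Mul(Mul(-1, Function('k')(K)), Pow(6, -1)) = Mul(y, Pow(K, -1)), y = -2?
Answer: -4968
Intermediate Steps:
Function('k')(K) = Mul(12, Pow(K, -1)) (Function('k')(K) = Mul(-6, Mul(-2, Pow(K, -1))) = Mul(12, Pow(K, -1)))
Mul(Mul(Function('f')(6), -23), Function('k')(2)) = Mul(Mul(Pow(6, 2), -23), Mul(12, Pow(2, -1))) = Mul(Mul(36, -23), Mul(12, Rational(1, 2))) = Mul(-828, 6) = -4968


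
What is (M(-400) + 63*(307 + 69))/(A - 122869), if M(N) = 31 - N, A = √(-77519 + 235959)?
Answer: -2963477411/15096632721 - 48238*√39610/15096632721 ≈ -0.19694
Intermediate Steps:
A = 2*√39610 (A = √158440 = 2*√39610 ≈ 398.05)
(M(-400) + 63*(307 + 69))/(A - 122869) = ((31 - 1*(-400)) + 63*(307 + 69))/(2*√39610 - 122869) = ((31 + 400) + 63*376)/(-122869 + 2*√39610) = (431 + 23688)/(-122869 + 2*√39610) = 24119/(-122869 + 2*√39610)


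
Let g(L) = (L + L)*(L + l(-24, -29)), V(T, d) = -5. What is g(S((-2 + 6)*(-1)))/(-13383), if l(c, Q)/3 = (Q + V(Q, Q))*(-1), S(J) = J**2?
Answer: -3776/13383 ≈ -0.28215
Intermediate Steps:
l(c, Q) = 15 - 3*Q (l(c, Q) = 3*((Q - 5)*(-1)) = 3*((-5 + Q)*(-1)) = 3*(5 - Q) = 15 - 3*Q)
g(L) = 2*L*(102 + L) (g(L) = (L + L)*(L + (15 - 3*(-29))) = (2*L)*(L + (15 + 87)) = (2*L)*(L + 102) = (2*L)*(102 + L) = 2*L*(102 + L))
g(S((-2 + 6)*(-1)))/(-13383) = (2*((-2 + 6)*(-1))**2*(102 + ((-2 + 6)*(-1))**2))/(-13383) = (2*(4*(-1))**2*(102 + (4*(-1))**2))*(-1/13383) = (2*(-4)**2*(102 + (-4)**2))*(-1/13383) = (2*16*(102 + 16))*(-1/13383) = (2*16*118)*(-1/13383) = 3776*(-1/13383) = -3776/13383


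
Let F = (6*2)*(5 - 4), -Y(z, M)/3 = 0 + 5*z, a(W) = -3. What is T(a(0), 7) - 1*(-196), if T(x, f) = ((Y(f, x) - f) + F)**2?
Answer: 10196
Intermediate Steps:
Y(z, M) = -15*z (Y(z, M) = -3*(0 + 5*z) = -15*z)
F = 12 (F = 12*1 = 12)
T(x, f) = (12 - 16*f)**2 (T(x, f) = ((-15*f - f) + 12)**2 = (-16*f + 12)**2 = (12 - 16*f)**2)
T(a(0), 7) - 1*(-196) = 16*(-3 + 4*7)**2 - 1*(-196) = 16*(-3 + 28)**2 + 196 = 16*25**2 + 196 = 16*625 + 196 = 10000 + 196 = 10196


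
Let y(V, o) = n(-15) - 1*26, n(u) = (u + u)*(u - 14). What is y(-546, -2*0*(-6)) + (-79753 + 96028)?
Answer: 17119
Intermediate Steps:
n(u) = 2*u*(-14 + u) (n(u) = (2*u)*(-14 + u) = 2*u*(-14 + u))
y(V, o) = 844 (y(V, o) = 2*(-15)*(-14 - 15) - 1*26 = 2*(-15)*(-29) - 26 = 870 - 26 = 844)
y(-546, -2*0*(-6)) + (-79753 + 96028) = 844 + (-79753 + 96028) = 844 + 16275 = 17119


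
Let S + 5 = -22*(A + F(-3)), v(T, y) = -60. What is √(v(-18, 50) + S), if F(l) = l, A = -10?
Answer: √221 ≈ 14.866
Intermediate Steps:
S = 281 (S = -5 - 22*(-10 - 3) = -5 - 22*(-13) = -5 + 286 = 281)
√(v(-18, 50) + S) = √(-60 + 281) = √221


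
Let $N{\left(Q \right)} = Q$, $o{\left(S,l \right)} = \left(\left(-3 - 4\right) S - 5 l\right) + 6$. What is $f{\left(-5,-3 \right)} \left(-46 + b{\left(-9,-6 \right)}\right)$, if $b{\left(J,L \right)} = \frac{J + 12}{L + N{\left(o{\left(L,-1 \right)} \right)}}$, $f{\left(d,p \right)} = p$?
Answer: $\frac{6477}{47} \approx 137.81$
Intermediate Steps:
$o{\left(S,l \right)} = 6 - 7 S - 5 l$ ($o{\left(S,l \right)} = \left(\left(-3 - 4\right) S - 5 l\right) + 6 = \left(- 7 S - 5 l\right) + 6 = 6 - 7 S - 5 l$)
$b{\left(J,L \right)} = \frac{12 + J}{11 - 6 L}$ ($b{\left(J,L \right)} = \frac{J + 12}{L - \left(-11 + 7 L\right)} = \frac{12 + J}{L + \left(6 - 7 L + 5\right)} = \frac{12 + J}{L - \left(-11 + 7 L\right)} = \frac{12 + J}{11 - 6 L}$)
$f{\left(-5,-3 \right)} \left(-46 + b{\left(-9,-6 \right)}\right) = - 3 \left(-46 + \frac{-12 - -9}{-11 + 6 \left(-6\right)}\right) = - 3 \left(-46 + \frac{-12 + 9}{-11 - 36}\right) = - 3 \left(-46 + \frac{1}{-47} \left(-3\right)\right) = - 3 \left(-46 - - \frac{3}{47}\right) = - 3 \left(-46 + \frac{3}{47}\right) = \left(-3\right) \left(- \frac{2159}{47}\right) = \frac{6477}{47}$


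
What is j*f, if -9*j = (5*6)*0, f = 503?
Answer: 0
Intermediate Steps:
j = 0 (j = -5*6*0/9 = -10*0/3 = -1/9*0 = 0)
j*f = 0*503 = 0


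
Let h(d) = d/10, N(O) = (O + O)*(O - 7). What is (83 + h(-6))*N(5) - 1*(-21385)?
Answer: 19737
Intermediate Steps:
N(O) = 2*O*(-7 + O) (N(O) = (2*O)*(-7 + O) = 2*O*(-7 + O))
h(d) = d/10 (h(d) = d*(1/10) = d/10)
(83 + h(-6))*N(5) - 1*(-21385) = (83 + (1/10)*(-6))*(2*5*(-7 + 5)) - 1*(-21385) = (83 - 3/5)*(2*5*(-2)) + 21385 = (412/5)*(-20) + 21385 = -1648 + 21385 = 19737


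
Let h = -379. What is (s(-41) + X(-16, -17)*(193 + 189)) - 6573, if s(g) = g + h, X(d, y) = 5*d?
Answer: -37553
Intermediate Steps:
s(g) = -379 + g (s(g) = g - 379 = -379 + g)
(s(-41) + X(-16, -17)*(193 + 189)) - 6573 = ((-379 - 41) + (5*(-16))*(193 + 189)) - 6573 = (-420 - 80*382) - 6573 = (-420 - 30560) - 6573 = -30980 - 6573 = -37553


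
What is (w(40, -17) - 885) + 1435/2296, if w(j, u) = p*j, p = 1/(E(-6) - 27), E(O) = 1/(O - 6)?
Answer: -460643/520 ≈ -885.85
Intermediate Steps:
E(O) = 1/(-6 + O)
p = -12/325 (p = 1/(1/(-6 - 6) - 27) = 1/(1/(-12) - 27) = 1/(-1/12 - 27) = 1/(-325/12) = -12/325 ≈ -0.036923)
w(j, u) = -12*j/325
(w(40, -17) - 885) + 1435/2296 = (-12/325*40 - 885) + 1435/2296 = (-96/65 - 885) + 1435*(1/2296) = -57621/65 + 5/8 = -460643/520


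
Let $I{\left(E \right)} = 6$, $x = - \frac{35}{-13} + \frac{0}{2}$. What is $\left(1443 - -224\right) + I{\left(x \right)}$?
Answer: $1673$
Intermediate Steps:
$x = \frac{35}{13}$ ($x = \left(-35\right) \left(- \frac{1}{13}\right) + 0 \cdot \frac{1}{2} = \frac{35}{13} + 0 = \frac{35}{13} \approx 2.6923$)
$\left(1443 - -224\right) + I{\left(x \right)} = \left(1443 - -224\right) + 6 = \left(1443 + 224\right) + 6 = 1667 + 6 = 1673$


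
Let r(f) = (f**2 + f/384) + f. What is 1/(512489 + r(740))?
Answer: 96/101839769 ≈ 9.4266e-7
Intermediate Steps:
r(f) = f**2 + 385*f/384 (r(f) = (f**2 + f/384) + f = f**2 + 385*f/384)
1/(512489 + r(740)) = 1/(512489 + (1/384)*740*(385 + 384*740)) = 1/(512489 + (1/384)*740*(385 + 284160)) = 1/(512489 + (1/384)*740*284545) = 1/(512489 + 52640825/96) = 1/(101839769/96) = 96/101839769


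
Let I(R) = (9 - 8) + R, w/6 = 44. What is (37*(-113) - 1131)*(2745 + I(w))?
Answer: -15989120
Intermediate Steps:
w = 264 (w = 6*44 = 264)
I(R) = 1 + R
(37*(-113) - 1131)*(2745 + I(w)) = (37*(-113) - 1131)*(2745 + (1 + 264)) = (-4181 - 1131)*(2745 + 265) = -5312*3010 = -15989120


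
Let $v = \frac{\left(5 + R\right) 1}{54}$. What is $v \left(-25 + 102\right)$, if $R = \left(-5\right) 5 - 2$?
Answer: $- \frac{847}{27} \approx -31.37$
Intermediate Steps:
$R = -27$ ($R = -25 - 2 = -27$)
$v = - \frac{11}{27}$ ($v = \frac{\left(5 - 27\right) 1}{54} = \left(-22\right) 1 \cdot \frac{1}{54} = \left(-22\right) \frac{1}{54} = - \frac{11}{27} \approx -0.40741$)
$v \left(-25 + 102\right) = - \frac{11 \left(-25 + 102\right)}{27} = \left(- \frac{11}{27}\right) 77 = - \frac{847}{27}$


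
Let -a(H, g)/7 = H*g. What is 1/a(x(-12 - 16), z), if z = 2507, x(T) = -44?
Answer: 1/772156 ≈ 1.2951e-6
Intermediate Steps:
a(H, g) = -7*H*g
1/a(x(-12 - 16), z) = 1/(-7*(-44)*2507) = 1/772156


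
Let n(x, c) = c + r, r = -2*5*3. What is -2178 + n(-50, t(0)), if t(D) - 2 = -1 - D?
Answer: -2207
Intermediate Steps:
t(D) = 1 - D (t(D) = 2 + (-1 - D) = 1 - D)
r = -30 (r = -10*3 = -30)
n(x, c) = -30 + c (n(x, c) = c - 30 = -30 + c)
-2178 + n(-50, t(0)) = -2178 + (-30 + (1 - 1*0)) = -2178 + (-30 + (1 + 0)) = -2178 + (-30 + 1) = -2178 - 29 = -2207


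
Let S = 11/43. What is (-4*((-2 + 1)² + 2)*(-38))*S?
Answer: 5016/43 ≈ 116.65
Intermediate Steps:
S = 11/43 (S = 11*(1/43) = 11/43 ≈ 0.25581)
(-4*((-2 + 1)² + 2)*(-38))*S = (-4*((-2 + 1)² + 2)*(-38))*(11/43) = (-4*((-1)² + 2)*(-38))*(11/43) = (-4*(1 + 2)*(-38))*(11/43) = (-4*3*(-38))*(11/43) = -12*(-38)*(11/43) = 456*(11/43) = 5016/43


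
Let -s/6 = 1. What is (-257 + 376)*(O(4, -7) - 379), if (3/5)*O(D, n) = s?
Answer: -46291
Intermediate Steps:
s = -6 (s = -6*1 = -6)
O(D, n) = -10 (O(D, n) = (5/3)*(-6) = -10)
(-257 + 376)*(O(4, -7) - 379) = (-257 + 376)*(-10 - 379) = 119*(-389) = -46291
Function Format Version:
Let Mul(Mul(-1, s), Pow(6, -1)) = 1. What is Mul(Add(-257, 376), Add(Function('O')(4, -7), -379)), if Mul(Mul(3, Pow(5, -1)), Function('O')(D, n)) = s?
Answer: -46291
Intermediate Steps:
s = -6 (s = Mul(-6, 1) = -6)
Function('O')(D, n) = -10 (Function('O')(D, n) = Mul(Rational(5, 3), -6) = -10)
Mul(Add(-257, 376), Add(Function('O')(4, -7), -379)) = Mul(Add(-257, 376), Add(-10, -379)) = Mul(119, -389) = -46291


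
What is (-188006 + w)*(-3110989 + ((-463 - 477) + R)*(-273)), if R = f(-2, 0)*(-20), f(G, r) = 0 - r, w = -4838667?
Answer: 14347979584337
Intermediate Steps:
f(G, r) = -r
R = 0 (R = -1*0*(-20) = 0*(-20) = 0)
(-188006 + w)*(-3110989 + ((-463 - 477) + R)*(-273)) = (-188006 - 4838667)*(-3110989 + ((-463 - 477) + 0)*(-273)) = -5026673*(-3110989 + (-940 + 0)*(-273)) = -5026673*(-3110989 - 940*(-273)) = -5026673*(-3110989 + 256620) = -5026673*(-2854369) = 14347979584337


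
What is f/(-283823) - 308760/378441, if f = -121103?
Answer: -13934283019/35803419981 ≈ -0.38919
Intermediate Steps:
f/(-283823) - 308760/378441 = -121103/(-283823) - 308760/378441 = -121103*(-1/283823) - 308760*1/378441 = 121103/283823 - 102920/126147 = -13934283019/35803419981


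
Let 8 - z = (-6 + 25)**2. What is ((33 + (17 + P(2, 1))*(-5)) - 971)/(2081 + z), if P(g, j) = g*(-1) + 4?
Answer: -1033/1728 ≈ -0.59780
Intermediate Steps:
P(g, j) = 4 - g (P(g, j) = -g + 4 = 4 - g)
z = -353 (z = 8 - (-6 + 25)**2 = 8 - 1*19**2 = 8 - 1*361 = 8 - 361 = -353)
((33 + (17 + P(2, 1))*(-5)) - 971)/(2081 + z) = ((33 + (17 + (4 - 1*2))*(-5)) - 971)/(2081 - 353) = ((33 + (17 + (4 - 2))*(-5)) - 971)/1728 = ((33 + (17 + 2)*(-5)) - 971)*(1/1728) = ((33 + 19*(-5)) - 971)*(1/1728) = ((33 - 95) - 971)*(1/1728) = (-62 - 971)*(1/1728) = -1033*1/1728 = -1033/1728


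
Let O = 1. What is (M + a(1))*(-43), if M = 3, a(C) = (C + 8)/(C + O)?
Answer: -645/2 ≈ -322.50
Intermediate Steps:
a(C) = (8 + C)/(1 + C) (a(C) = (C + 8)/(C + 1) = (8 + C)/(1 + C))
(M + a(1))*(-43) = (3 + (8 + 1)/(1 + 1))*(-43) = (3 + 9/2)*(-43) = (15/2)*(-43) = -645/2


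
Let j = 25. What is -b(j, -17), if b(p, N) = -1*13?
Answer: 13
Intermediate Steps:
b(p, N) = -13
-b(j, -17) = -1*(-13) = 13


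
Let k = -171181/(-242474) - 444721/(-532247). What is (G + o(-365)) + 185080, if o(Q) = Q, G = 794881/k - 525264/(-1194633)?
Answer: 55483618939509365291831/79221630830558271 ≈ 7.0036e+5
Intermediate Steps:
k = 198943853461/129056059078 (k = -171181*(-1/242474) - 444721*(-1/532247) = 171181/242474 + 444721/532247 = 198943853461/129056059078 ≈ 1.5415)
G = 40850195400642794264066/79221630830558271 (G = 794881/(198943853461/129056059078) - 525264/(-1194633) = 794881*(129056059078/198943853461) - 525264*(-1/1194633) = 102584209295979718/198943853461 + 175088/398211 = 40850195400642794264066/79221630830558271 ≈ 5.1564e+5)
(G + o(-365)) + 185080 = (40850195400642794264066/79221630830558271 - 365) + 185080 = 40821279505389640495151/79221630830558271 + 185080 = 55483618939509365291831/79221630830558271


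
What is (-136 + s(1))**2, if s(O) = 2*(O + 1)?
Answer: 17424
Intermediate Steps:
s(O) = 2 + 2*O (s(O) = 2*(1 + O) = 2 + 2*O)
(-136 + s(1))**2 = (-136 + (2 + 2*1))**2 = (-136 + (2 + 2))**2 = (-136 + 4)**2 = (-132)**2 = 17424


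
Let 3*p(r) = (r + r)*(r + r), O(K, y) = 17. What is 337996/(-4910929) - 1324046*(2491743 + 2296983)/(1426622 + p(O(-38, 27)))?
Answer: -881256054121235194/198337689523 ≈ -4.4432e+6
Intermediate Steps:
p(r) = 4*r**2/3 (p(r) = ((r + r)*(r + r))/3 = ((2*r)*(2*r))/3 = (4*r**2)/3 = 4*r**2/3)
337996/(-4910929) - 1324046*(2491743 + 2296983)/(1426622 + p(O(-38, 27))) = 337996/(-4910929) - 1324046*(2491743 + 2296983)/(1426622 + (4/3)*17**2) = 337996*(-1/4910929) - 1324046*4788726/(1426622 + (4/3)*289) = -337996/4910929 - 1324046*4788726/(1426622 + 1156/3) = -337996/4910929 - 1324046/((4281022/3)*(1/4788726)) = -337996/4910929 - 1324046/2140511/7183089 = -337996/4910929 - 1324046*7183089/2140511 = -337996/4910929 - 179447929398/40387 = -881256054121235194/198337689523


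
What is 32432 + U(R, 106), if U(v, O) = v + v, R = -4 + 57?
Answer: 32538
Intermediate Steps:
R = 53
U(v, O) = 2*v
32432 + U(R, 106) = 32432 + 2*53 = 32432 + 106 = 32538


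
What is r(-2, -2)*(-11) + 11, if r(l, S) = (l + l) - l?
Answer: 33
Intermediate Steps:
r(l, S) = l (r(l, S) = 2*l - l = l)
r(-2, -2)*(-11) + 11 = -2*(-11) + 11 = 22 + 11 = 33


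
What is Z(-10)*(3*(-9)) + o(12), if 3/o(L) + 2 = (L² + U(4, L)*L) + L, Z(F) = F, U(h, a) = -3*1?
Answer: 31863/118 ≈ 270.03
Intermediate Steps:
U(h, a) = -3
o(L) = 3/(-2 + L² - 2*L) (o(L) = 3/(-2 + ((L² - 3*L) + L)) = 3/(-2 + (L² - 2*L)) = 3/(-2 + L² - 2*L))
Z(-10)*(3*(-9)) + o(12) = -30*(-9) + 3/(-2 + 12² - 2*12) = -10*(-27) + 3/(-2 + 144 - 24) = 270 + 3/118 = 31863/118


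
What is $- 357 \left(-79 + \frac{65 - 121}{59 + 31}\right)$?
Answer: $\frac{426377}{15} \approx 28425.0$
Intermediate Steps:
$- 357 \left(-79 + \frac{65 - 121}{59 + 31}\right) = - 357 \left(-79 - \frac{56}{90}\right) = - 357 \left(-79 - \frac{28}{45}\right) = \left(-357\right) \left(- \frac{3583}{45}\right) = \frac{426377}{15}$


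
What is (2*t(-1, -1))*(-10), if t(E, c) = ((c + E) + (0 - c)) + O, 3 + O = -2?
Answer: 120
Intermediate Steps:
O = -5 (O = -3 - 2 = -5)
t(E, c) = -5 + E (t(E, c) = ((c + E) + (0 - c)) - 5 = ((E + c) - c) - 5 = E - 5 = -5 + E)
(2*t(-1, -1))*(-10) = (2*(-5 - 1))*(-10) = (2*(-6))*(-10) = -12*(-10) = 120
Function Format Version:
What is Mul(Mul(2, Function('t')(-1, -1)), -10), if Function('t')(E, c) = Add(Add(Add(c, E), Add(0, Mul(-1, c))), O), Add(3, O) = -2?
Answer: 120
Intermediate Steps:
O = -5 (O = Add(-3, -2) = -5)
Function('t')(E, c) = Add(-5, E) (Function('t')(E, c) = Add(Add(Add(c, E), Add(0, Mul(-1, c))), -5) = Add(Add(Add(E, c), Mul(-1, c)), -5) = Add(E, -5) = Add(-5, E))
Mul(Mul(2, Function('t')(-1, -1)), -10) = Mul(Mul(2, Add(-5, -1)), -10) = Mul(Mul(2, -6), -10) = Mul(-12, -10) = 120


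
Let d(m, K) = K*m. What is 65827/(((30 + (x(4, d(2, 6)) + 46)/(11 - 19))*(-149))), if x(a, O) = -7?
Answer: -526616/29949 ≈ -17.584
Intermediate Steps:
65827/(((30 + (x(4, d(2, 6)) + 46)/(11 - 19))*(-149))) = 65827/(((30 + (-7 + 46)/(11 - 19))*(-149))) = 65827/(((30 + 39/(-8))*(-149))) = 65827/(((30 + 39*(-⅛))*(-149))) = 65827/(((30 - 39/8)*(-149))) = 65827/(((201/8)*(-149))) = 65827/(-29949/8) = 65827*(-8/29949) = -526616/29949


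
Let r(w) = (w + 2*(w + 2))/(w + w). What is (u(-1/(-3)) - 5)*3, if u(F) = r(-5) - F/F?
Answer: -147/10 ≈ -14.700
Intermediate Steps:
r(w) = (4 + 3*w)/(2*w) (r(w) = (w + 2*(2 + w))/((2*w)) = (w + (4 + 2*w))*(1/(2*w)) = (4 + 3*w)*(1/(2*w)) = (4 + 3*w)/(2*w))
u(F) = ⅒ (u(F) = (3/2 + 2/(-5)) - F/F = (3/2 + 2*(-⅕)) - 1*1 = (3/2 - ⅖) - 1 = 11/10 - 1 = ⅒)
(u(-1/(-3)) - 5)*3 = (⅒ - 5)*3 = -49/10*3 = -147/10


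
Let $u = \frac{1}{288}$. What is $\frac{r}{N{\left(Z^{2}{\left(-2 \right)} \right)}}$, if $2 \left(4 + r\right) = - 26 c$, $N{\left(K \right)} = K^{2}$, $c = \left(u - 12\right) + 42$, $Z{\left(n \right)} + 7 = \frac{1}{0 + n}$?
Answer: $- \frac{22697}{182250} \approx -0.12454$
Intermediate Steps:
$u = \frac{1}{288} \approx 0.0034722$
$Z{\left(n \right)} = -7 + \frac{1}{n}$ ($Z{\left(n \right)} = -7 + \frac{1}{0 + n} = -7 + \frac{1}{n}$)
$c = \frac{8641}{288}$ ($c = \left(\frac{1}{288} - 12\right) + 42 = - \frac{3455}{288} + 42 = \frac{8641}{288} \approx 30.003$)
$r = - \frac{113485}{288}$ ($r = -4 + \frac{\left(-26\right) \frac{8641}{288}}{2} = -4 + \frac{1}{2} \left(- \frac{112333}{144}\right) = -4 - \frac{112333}{288} = - \frac{113485}{288} \approx -394.04$)
$\frac{r}{N{\left(Z^{2}{\left(-2 \right)} \right)}} = - \frac{113485}{288 \left(\left(-7 + \frac{1}{-2}\right)^{2}\right)^{2}} = - \frac{113485}{288 \left(\left(-7 - \frac{1}{2}\right)^{2}\right)^{2}} = - \frac{113485}{288 \left(\left(- \frac{15}{2}\right)^{2}\right)^{2}} = - \frac{113485}{288 \left(\frac{225}{4}\right)^{2}} = - \frac{113485}{288 \cdot \frac{50625}{16}} = \left(- \frac{113485}{288}\right) \frac{16}{50625} = - \frac{22697}{182250}$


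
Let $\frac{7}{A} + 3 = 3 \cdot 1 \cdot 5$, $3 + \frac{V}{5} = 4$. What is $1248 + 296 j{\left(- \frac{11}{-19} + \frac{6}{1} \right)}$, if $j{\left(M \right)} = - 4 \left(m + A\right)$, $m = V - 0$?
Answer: $- \frac{16088}{3} \approx -5362.7$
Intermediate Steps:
$V = 5$ ($V = -15 + 5 \cdot 4 = -15 + 20 = 5$)
$m = 5$ ($m = 5 - 0 = 5 + 0 = 5$)
$A = \frac{7}{12}$ ($A = \frac{7}{-3 + 3 \cdot 1 \cdot 5} = \frac{7}{-3 + 3 \cdot 5} = \frac{7}{-3 + 15} = \frac{7}{12} \approx 0.58333$)
$j{\left(M \right)} = - \frac{67}{3}$ ($j{\left(M \right)} = - 4 \left(5 + \frac{7}{12}\right) = \left(-4\right) \frac{67}{12} = - \frac{67}{3}$)
$1248 + 296 j{\left(- \frac{11}{-19} + \frac{6}{1} \right)} = 1248 + 296 \left(- \frac{67}{3}\right) = 1248 - \frac{19832}{3} = - \frac{16088}{3}$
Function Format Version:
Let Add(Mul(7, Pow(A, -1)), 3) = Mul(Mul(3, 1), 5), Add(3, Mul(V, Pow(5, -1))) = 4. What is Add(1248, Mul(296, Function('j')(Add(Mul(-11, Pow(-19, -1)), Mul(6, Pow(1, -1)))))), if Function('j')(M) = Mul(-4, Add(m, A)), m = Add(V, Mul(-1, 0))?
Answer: Rational(-16088, 3) ≈ -5362.7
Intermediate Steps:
V = 5 (V = Add(-15, Mul(5, 4)) = Add(-15, 20) = 5)
m = 5 (m = Add(5, Mul(-1, 0)) = Add(5, 0) = 5)
A = Rational(7, 12) (A = Mul(7, Pow(Add(-3, Mul(Mul(3, 1), 5)), -1)) = Mul(7, Pow(Add(-3, Mul(3, 5)), -1)) = Mul(7, Pow(Add(-3, 15), -1)) = Mul(7, Pow(12, -1)) = Mul(7, Rational(1, 12)) = Rational(7, 12) ≈ 0.58333)
Function('j')(M) = Rational(-67, 3) (Function('j')(M) = Mul(-4, Add(5, Rational(7, 12))) = Mul(-4, Rational(67, 12)) = Rational(-67, 3))
Add(1248, Mul(296, Function('j')(Add(Mul(-11, Pow(-19, -1)), Mul(6, Pow(1, -1)))))) = Add(1248, Mul(296, Rational(-67, 3))) = Add(1248, Rational(-19832, 3)) = Rational(-16088, 3)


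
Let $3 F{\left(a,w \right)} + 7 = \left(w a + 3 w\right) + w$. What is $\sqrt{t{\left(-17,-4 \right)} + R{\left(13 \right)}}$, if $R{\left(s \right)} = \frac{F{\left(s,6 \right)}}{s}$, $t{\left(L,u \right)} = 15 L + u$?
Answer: $\frac{i \sqrt{390234}}{39} \approx 16.018 i$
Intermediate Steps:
$t{\left(L,u \right)} = u + 15 L$
$F{\left(a,w \right)} = - \frac{7}{3} + \frac{4 w}{3} + \frac{a w}{3}$ ($F{\left(a,w \right)} = - \frac{7}{3} + \frac{\left(w a + 3 w\right) + w}{3} = - \frac{7}{3} + \frac{\left(a w + 3 w\right) + w}{3} = - \frac{7}{3} + \frac{\left(3 w + a w\right) + w}{3} = - \frac{7}{3} + \frac{4 w + a w}{3} = - \frac{7}{3} + \left(\frac{4 w}{3} + \frac{a w}{3}\right) = - \frac{7}{3} + \frac{4 w}{3} + \frac{a w}{3}$)
$R{\left(s \right)} = \frac{\frac{17}{3} + 2 s}{s}$ ($R{\left(s \right)} = \frac{- \frac{7}{3} + \frac{4}{3} \cdot 6 + \frac{1}{3} s 6}{s} = \frac{- \frac{7}{3} + 8 + 2 s}{s} = \frac{\frac{17}{3} + 2 s}{s}$)
$\sqrt{t{\left(-17,-4 \right)} + R{\left(13 \right)}} = \sqrt{\left(-4 + 15 \left(-17\right)\right) + \left(2 + \frac{17}{3 \cdot 13}\right)} = \sqrt{\left(-4 - 255\right) + \left(2 + \frac{17}{3} \cdot \frac{1}{13}\right)} = \sqrt{-259 + \left(2 + \frac{17}{39}\right)} = \sqrt{-259 + \frac{95}{39}} = \sqrt{- \frac{10006}{39}} = \frac{i \sqrt{390234}}{39}$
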